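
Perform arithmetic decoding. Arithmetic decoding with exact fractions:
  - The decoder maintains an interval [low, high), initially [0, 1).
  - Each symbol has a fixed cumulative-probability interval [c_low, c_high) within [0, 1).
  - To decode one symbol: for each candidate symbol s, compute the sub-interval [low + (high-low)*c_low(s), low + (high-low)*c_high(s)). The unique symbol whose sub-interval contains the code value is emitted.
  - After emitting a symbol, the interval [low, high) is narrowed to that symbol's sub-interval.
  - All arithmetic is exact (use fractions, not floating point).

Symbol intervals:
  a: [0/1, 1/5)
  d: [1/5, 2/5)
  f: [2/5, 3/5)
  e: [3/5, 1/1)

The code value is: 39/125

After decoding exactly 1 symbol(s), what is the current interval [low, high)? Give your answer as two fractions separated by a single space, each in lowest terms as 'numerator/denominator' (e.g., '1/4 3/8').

Step 1: interval [0/1, 1/1), width = 1/1 - 0/1 = 1/1
  'a': [0/1 + 1/1*0/1, 0/1 + 1/1*1/5) = [0/1, 1/5)
  'd': [0/1 + 1/1*1/5, 0/1 + 1/1*2/5) = [1/5, 2/5) <- contains code 39/125
  'f': [0/1 + 1/1*2/5, 0/1 + 1/1*3/5) = [2/5, 3/5)
  'e': [0/1 + 1/1*3/5, 0/1 + 1/1*1/1) = [3/5, 1/1)
  emit 'd', narrow to [1/5, 2/5)

Answer: 1/5 2/5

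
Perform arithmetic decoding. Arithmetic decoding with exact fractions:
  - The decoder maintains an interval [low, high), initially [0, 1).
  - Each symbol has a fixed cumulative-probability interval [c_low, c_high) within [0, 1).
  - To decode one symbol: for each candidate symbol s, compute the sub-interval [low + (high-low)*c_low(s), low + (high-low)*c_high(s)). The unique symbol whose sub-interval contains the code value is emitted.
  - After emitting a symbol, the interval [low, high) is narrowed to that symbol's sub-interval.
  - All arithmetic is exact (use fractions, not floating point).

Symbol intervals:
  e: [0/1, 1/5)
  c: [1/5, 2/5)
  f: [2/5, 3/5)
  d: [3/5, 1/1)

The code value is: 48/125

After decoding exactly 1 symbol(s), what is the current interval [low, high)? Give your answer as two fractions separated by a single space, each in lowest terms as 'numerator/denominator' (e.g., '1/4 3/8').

Answer: 1/5 2/5

Derivation:
Step 1: interval [0/1, 1/1), width = 1/1 - 0/1 = 1/1
  'e': [0/1 + 1/1*0/1, 0/1 + 1/1*1/5) = [0/1, 1/5)
  'c': [0/1 + 1/1*1/5, 0/1 + 1/1*2/5) = [1/5, 2/5) <- contains code 48/125
  'f': [0/1 + 1/1*2/5, 0/1 + 1/1*3/5) = [2/5, 3/5)
  'd': [0/1 + 1/1*3/5, 0/1 + 1/1*1/1) = [3/5, 1/1)
  emit 'c', narrow to [1/5, 2/5)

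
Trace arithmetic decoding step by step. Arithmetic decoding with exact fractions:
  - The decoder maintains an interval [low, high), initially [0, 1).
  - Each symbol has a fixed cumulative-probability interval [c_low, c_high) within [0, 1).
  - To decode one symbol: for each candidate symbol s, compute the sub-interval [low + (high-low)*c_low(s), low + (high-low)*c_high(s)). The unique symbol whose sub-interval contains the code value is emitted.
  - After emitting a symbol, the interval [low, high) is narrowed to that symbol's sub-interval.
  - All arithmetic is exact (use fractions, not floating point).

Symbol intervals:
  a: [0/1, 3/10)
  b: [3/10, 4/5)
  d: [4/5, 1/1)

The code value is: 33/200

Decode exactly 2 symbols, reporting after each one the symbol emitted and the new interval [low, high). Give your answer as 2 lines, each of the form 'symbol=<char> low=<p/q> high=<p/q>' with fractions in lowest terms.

Step 1: interval [0/1, 1/1), width = 1/1 - 0/1 = 1/1
  'a': [0/1 + 1/1*0/1, 0/1 + 1/1*3/10) = [0/1, 3/10) <- contains code 33/200
  'b': [0/1 + 1/1*3/10, 0/1 + 1/1*4/5) = [3/10, 4/5)
  'd': [0/1 + 1/1*4/5, 0/1 + 1/1*1/1) = [4/5, 1/1)
  emit 'a', narrow to [0/1, 3/10)
Step 2: interval [0/1, 3/10), width = 3/10 - 0/1 = 3/10
  'a': [0/1 + 3/10*0/1, 0/1 + 3/10*3/10) = [0/1, 9/100)
  'b': [0/1 + 3/10*3/10, 0/1 + 3/10*4/5) = [9/100, 6/25) <- contains code 33/200
  'd': [0/1 + 3/10*4/5, 0/1 + 3/10*1/1) = [6/25, 3/10)
  emit 'b', narrow to [9/100, 6/25)

Answer: symbol=a low=0/1 high=3/10
symbol=b low=9/100 high=6/25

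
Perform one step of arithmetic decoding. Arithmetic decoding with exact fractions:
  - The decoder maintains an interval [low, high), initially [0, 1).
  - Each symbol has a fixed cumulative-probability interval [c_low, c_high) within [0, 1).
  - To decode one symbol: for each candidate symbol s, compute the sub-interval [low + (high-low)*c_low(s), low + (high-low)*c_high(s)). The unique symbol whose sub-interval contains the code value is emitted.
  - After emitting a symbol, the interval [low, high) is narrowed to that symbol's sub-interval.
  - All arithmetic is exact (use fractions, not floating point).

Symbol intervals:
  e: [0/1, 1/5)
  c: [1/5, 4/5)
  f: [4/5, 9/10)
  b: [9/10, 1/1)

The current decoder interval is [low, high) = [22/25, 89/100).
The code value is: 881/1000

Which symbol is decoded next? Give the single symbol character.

Answer: e

Derivation:
Interval width = high − low = 89/100 − 22/25 = 1/100
Scaled code = (code − low) / width = (881/1000 − 22/25) / 1/100 = 1/10
  e: [0/1, 1/5) ← scaled code falls here ✓
  c: [1/5, 4/5) 
  f: [4/5, 9/10) 
  b: [9/10, 1/1) 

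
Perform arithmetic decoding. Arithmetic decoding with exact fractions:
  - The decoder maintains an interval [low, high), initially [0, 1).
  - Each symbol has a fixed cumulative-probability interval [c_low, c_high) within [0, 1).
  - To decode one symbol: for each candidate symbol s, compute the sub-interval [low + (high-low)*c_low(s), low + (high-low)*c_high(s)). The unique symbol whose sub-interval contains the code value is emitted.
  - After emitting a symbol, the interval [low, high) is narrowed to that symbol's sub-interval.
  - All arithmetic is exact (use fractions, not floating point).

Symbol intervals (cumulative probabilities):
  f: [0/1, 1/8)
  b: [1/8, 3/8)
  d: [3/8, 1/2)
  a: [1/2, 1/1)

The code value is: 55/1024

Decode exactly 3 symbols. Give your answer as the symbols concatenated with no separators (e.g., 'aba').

Answer: fdd

Derivation:
Step 1: interval [0/1, 1/1), width = 1/1 - 0/1 = 1/1
  'f': [0/1 + 1/1*0/1, 0/1 + 1/1*1/8) = [0/1, 1/8) <- contains code 55/1024
  'b': [0/1 + 1/1*1/8, 0/1 + 1/1*3/8) = [1/8, 3/8)
  'd': [0/1 + 1/1*3/8, 0/1 + 1/1*1/2) = [3/8, 1/2)
  'a': [0/1 + 1/1*1/2, 0/1 + 1/1*1/1) = [1/2, 1/1)
  emit 'f', narrow to [0/1, 1/8)
Step 2: interval [0/1, 1/8), width = 1/8 - 0/1 = 1/8
  'f': [0/1 + 1/8*0/1, 0/1 + 1/8*1/8) = [0/1, 1/64)
  'b': [0/1 + 1/8*1/8, 0/1 + 1/8*3/8) = [1/64, 3/64)
  'd': [0/1 + 1/8*3/8, 0/1 + 1/8*1/2) = [3/64, 1/16) <- contains code 55/1024
  'a': [0/1 + 1/8*1/2, 0/1 + 1/8*1/1) = [1/16, 1/8)
  emit 'd', narrow to [3/64, 1/16)
Step 3: interval [3/64, 1/16), width = 1/16 - 3/64 = 1/64
  'f': [3/64 + 1/64*0/1, 3/64 + 1/64*1/8) = [3/64, 25/512)
  'b': [3/64 + 1/64*1/8, 3/64 + 1/64*3/8) = [25/512, 27/512)
  'd': [3/64 + 1/64*3/8, 3/64 + 1/64*1/2) = [27/512, 7/128) <- contains code 55/1024
  'a': [3/64 + 1/64*1/2, 3/64 + 1/64*1/1) = [7/128, 1/16)
  emit 'd', narrow to [27/512, 7/128)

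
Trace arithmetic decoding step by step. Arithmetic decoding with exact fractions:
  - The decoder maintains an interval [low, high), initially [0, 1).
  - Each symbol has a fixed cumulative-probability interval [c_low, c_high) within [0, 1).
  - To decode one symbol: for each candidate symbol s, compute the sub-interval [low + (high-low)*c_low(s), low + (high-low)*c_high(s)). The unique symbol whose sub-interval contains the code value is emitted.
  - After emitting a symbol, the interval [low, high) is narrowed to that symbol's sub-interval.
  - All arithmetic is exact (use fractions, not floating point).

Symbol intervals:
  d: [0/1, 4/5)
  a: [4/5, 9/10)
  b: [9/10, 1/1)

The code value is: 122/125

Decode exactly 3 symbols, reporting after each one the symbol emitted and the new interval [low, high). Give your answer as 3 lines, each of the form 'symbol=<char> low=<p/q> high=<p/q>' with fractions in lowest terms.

Answer: symbol=b low=9/10 high=1/1
symbol=d low=9/10 high=49/50
symbol=b low=243/250 high=49/50

Derivation:
Step 1: interval [0/1, 1/1), width = 1/1 - 0/1 = 1/1
  'd': [0/1 + 1/1*0/1, 0/1 + 1/1*4/5) = [0/1, 4/5)
  'a': [0/1 + 1/1*4/5, 0/1 + 1/1*9/10) = [4/5, 9/10)
  'b': [0/1 + 1/1*9/10, 0/1 + 1/1*1/1) = [9/10, 1/1) <- contains code 122/125
  emit 'b', narrow to [9/10, 1/1)
Step 2: interval [9/10, 1/1), width = 1/1 - 9/10 = 1/10
  'd': [9/10 + 1/10*0/1, 9/10 + 1/10*4/5) = [9/10, 49/50) <- contains code 122/125
  'a': [9/10 + 1/10*4/5, 9/10 + 1/10*9/10) = [49/50, 99/100)
  'b': [9/10 + 1/10*9/10, 9/10 + 1/10*1/1) = [99/100, 1/1)
  emit 'd', narrow to [9/10, 49/50)
Step 3: interval [9/10, 49/50), width = 49/50 - 9/10 = 2/25
  'd': [9/10 + 2/25*0/1, 9/10 + 2/25*4/5) = [9/10, 241/250)
  'a': [9/10 + 2/25*4/5, 9/10 + 2/25*9/10) = [241/250, 243/250)
  'b': [9/10 + 2/25*9/10, 9/10 + 2/25*1/1) = [243/250, 49/50) <- contains code 122/125
  emit 'b', narrow to [243/250, 49/50)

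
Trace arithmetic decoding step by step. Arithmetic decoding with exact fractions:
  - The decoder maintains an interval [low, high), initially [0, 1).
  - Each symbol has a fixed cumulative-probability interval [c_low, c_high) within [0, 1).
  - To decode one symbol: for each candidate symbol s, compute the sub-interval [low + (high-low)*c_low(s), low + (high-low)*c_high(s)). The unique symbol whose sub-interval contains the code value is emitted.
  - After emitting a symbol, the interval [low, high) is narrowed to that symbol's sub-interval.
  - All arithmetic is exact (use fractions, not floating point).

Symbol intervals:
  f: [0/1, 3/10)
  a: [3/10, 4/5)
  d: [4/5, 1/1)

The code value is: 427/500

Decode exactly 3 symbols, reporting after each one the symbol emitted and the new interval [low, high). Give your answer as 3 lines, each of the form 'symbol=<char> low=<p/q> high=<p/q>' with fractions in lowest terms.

Answer: symbol=d low=4/5 high=1/1
symbol=f low=4/5 high=43/50
symbol=d low=106/125 high=43/50

Derivation:
Step 1: interval [0/1, 1/1), width = 1/1 - 0/1 = 1/1
  'f': [0/1 + 1/1*0/1, 0/1 + 1/1*3/10) = [0/1, 3/10)
  'a': [0/1 + 1/1*3/10, 0/1 + 1/1*4/5) = [3/10, 4/5)
  'd': [0/1 + 1/1*4/5, 0/1 + 1/1*1/1) = [4/5, 1/1) <- contains code 427/500
  emit 'd', narrow to [4/5, 1/1)
Step 2: interval [4/5, 1/1), width = 1/1 - 4/5 = 1/5
  'f': [4/5 + 1/5*0/1, 4/5 + 1/5*3/10) = [4/5, 43/50) <- contains code 427/500
  'a': [4/5 + 1/5*3/10, 4/5 + 1/5*4/5) = [43/50, 24/25)
  'd': [4/5 + 1/5*4/5, 4/5 + 1/5*1/1) = [24/25, 1/1)
  emit 'f', narrow to [4/5, 43/50)
Step 3: interval [4/5, 43/50), width = 43/50 - 4/5 = 3/50
  'f': [4/5 + 3/50*0/1, 4/5 + 3/50*3/10) = [4/5, 409/500)
  'a': [4/5 + 3/50*3/10, 4/5 + 3/50*4/5) = [409/500, 106/125)
  'd': [4/5 + 3/50*4/5, 4/5 + 3/50*1/1) = [106/125, 43/50) <- contains code 427/500
  emit 'd', narrow to [106/125, 43/50)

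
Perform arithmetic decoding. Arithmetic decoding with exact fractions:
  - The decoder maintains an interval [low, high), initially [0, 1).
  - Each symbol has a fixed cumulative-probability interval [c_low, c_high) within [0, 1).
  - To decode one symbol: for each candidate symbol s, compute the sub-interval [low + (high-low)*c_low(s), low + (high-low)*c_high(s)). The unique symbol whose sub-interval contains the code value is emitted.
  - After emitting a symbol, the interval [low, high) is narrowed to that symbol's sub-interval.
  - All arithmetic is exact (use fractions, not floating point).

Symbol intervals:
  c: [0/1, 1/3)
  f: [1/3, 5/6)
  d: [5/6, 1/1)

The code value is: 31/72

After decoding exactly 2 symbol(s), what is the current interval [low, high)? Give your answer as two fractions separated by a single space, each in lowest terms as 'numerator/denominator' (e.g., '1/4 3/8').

Step 1: interval [0/1, 1/1), width = 1/1 - 0/1 = 1/1
  'c': [0/1 + 1/1*0/1, 0/1 + 1/1*1/3) = [0/1, 1/3)
  'f': [0/1 + 1/1*1/3, 0/1 + 1/1*5/6) = [1/3, 5/6) <- contains code 31/72
  'd': [0/1 + 1/1*5/6, 0/1 + 1/1*1/1) = [5/6, 1/1)
  emit 'f', narrow to [1/3, 5/6)
Step 2: interval [1/3, 5/6), width = 5/6 - 1/3 = 1/2
  'c': [1/3 + 1/2*0/1, 1/3 + 1/2*1/3) = [1/3, 1/2) <- contains code 31/72
  'f': [1/3 + 1/2*1/3, 1/3 + 1/2*5/6) = [1/2, 3/4)
  'd': [1/3 + 1/2*5/6, 1/3 + 1/2*1/1) = [3/4, 5/6)
  emit 'c', narrow to [1/3, 1/2)

Answer: 1/3 1/2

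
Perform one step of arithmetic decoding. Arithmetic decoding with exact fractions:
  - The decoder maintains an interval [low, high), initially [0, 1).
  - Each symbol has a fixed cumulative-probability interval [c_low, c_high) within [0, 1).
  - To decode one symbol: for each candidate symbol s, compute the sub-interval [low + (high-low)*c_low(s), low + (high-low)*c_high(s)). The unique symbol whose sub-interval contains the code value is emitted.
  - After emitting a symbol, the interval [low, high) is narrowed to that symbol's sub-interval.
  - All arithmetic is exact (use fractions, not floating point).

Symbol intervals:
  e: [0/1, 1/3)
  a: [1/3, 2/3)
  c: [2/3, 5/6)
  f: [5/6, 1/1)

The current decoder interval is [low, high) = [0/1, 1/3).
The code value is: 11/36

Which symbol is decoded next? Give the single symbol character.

Interval width = high − low = 1/3 − 0/1 = 1/3
Scaled code = (code − low) / width = (11/36 − 0/1) / 1/3 = 11/12
  e: [0/1, 1/3) 
  a: [1/3, 2/3) 
  c: [2/3, 5/6) 
  f: [5/6, 1/1) ← scaled code falls here ✓

Answer: f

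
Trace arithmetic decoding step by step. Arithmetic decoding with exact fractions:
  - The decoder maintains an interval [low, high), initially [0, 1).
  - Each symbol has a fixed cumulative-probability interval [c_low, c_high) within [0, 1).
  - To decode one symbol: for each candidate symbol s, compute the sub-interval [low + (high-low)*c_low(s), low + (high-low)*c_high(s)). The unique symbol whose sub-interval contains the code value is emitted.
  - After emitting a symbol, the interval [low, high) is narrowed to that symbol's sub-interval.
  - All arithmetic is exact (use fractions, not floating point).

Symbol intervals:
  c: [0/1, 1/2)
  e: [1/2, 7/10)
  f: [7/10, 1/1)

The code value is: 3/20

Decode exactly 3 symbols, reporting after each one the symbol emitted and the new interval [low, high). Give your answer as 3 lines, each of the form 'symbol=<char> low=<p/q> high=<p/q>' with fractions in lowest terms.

Answer: symbol=c low=0/1 high=1/2
symbol=c low=0/1 high=1/4
symbol=e low=1/8 high=7/40

Derivation:
Step 1: interval [0/1, 1/1), width = 1/1 - 0/1 = 1/1
  'c': [0/1 + 1/1*0/1, 0/1 + 1/1*1/2) = [0/1, 1/2) <- contains code 3/20
  'e': [0/1 + 1/1*1/2, 0/1 + 1/1*7/10) = [1/2, 7/10)
  'f': [0/1 + 1/1*7/10, 0/1 + 1/1*1/1) = [7/10, 1/1)
  emit 'c', narrow to [0/1, 1/2)
Step 2: interval [0/1, 1/2), width = 1/2 - 0/1 = 1/2
  'c': [0/1 + 1/2*0/1, 0/1 + 1/2*1/2) = [0/1, 1/4) <- contains code 3/20
  'e': [0/1 + 1/2*1/2, 0/1 + 1/2*7/10) = [1/4, 7/20)
  'f': [0/1 + 1/2*7/10, 0/1 + 1/2*1/1) = [7/20, 1/2)
  emit 'c', narrow to [0/1, 1/4)
Step 3: interval [0/1, 1/4), width = 1/4 - 0/1 = 1/4
  'c': [0/1 + 1/4*0/1, 0/1 + 1/4*1/2) = [0/1, 1/8)
  'e': [0/1 + 1/4*1/2, 0/1 + 1/4*7/10) = [1/8, 7/40) <- contains code 3/20
  'f': [0/1 + 1/4*7/10, 0/1 + 1/4*1/1) = [7/40, 1/4)
  emit 'e', narrow to [1/8, 7/40)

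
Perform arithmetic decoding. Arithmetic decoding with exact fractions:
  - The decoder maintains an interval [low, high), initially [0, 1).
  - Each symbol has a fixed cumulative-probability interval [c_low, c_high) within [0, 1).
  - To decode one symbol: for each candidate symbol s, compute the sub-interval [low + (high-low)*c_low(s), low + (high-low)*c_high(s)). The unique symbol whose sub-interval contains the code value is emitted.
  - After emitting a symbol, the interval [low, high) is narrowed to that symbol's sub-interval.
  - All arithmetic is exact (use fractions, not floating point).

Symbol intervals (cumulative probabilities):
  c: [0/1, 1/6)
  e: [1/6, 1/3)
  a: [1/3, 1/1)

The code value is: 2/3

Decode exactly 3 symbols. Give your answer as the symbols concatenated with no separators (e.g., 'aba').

Answer: aae

Derivation:
Step 1: interval [0/1, 1/1), width = 1/1 - 0/1 = 1/1
  'c': [0/1 + 1/1*0/1, 0/1 + 1/1*1/6) = [0/1, 1/6)
  'e': [0/1 + 1/1*1/6, 0/1 + 1/1*1/3) = [1/6, 1/3)
  'a': [0/1 + 1/1*1/3, 0/1 + 1/1*1/1) = [1/3, 1/1) <- contains code 2/3
  emit 'a', narrow to [1/3, 1/1)
Step 2: interval [1/3, 1/1), width = 1/1 - 1/3 = 2/3
  'c': [1/3 + 2/3*0/1, 1/3 + 2/3*1/6) = [1/3, 4/9)
  'e': [1/3 + 2/3*1/6, 1/3 + 2/3*1/3) = [4/9, 5/9)
  'a': [1/3 + 2/3*1/3, 1/3 + 2/3*1/1) = [5/9, 1/1) <- contains code 2/3
  emit 'a', narrow to [5/9, 1/1)
Step 3: interval [5/9, 1/1), width = 1/1 - 5/9 = 4/9
  'c': [5/9 + 4/9*0/1, 5/9 + 4/9*1/6) = [5/9, 17/27)
  'e': [5/9 + 4/9*1/6, 5/9 + 4/9*1/3) = [17/27, 19/27) <- contains code 2/3
  'a': [5/9 + 4/9*1/3, 5/9 + 4/9*1/1) = [19/27, 1/1)
  emit 'e', narrow to [17/27, 19/27)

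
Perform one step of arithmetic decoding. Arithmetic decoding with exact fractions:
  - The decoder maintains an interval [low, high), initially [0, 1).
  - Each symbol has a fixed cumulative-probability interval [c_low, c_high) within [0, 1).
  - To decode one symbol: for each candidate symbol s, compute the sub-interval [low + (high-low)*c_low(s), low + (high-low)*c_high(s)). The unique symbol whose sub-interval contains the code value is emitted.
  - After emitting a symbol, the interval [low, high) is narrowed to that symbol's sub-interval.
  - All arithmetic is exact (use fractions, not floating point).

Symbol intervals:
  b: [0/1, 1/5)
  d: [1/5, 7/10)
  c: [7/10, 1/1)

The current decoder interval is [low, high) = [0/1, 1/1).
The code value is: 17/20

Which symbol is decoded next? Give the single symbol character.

Interval width = high − low = 1/1 − 0/1 = 1/1
Scaled code = (code − low) / width = (17/20 − 0/1) / 1/1 = 17/20
  b: [0/1, 1/5) 
  d: [1/5, 7/10) 
  c: [7/10, 1/1) ← scaled code falls here ✓

Answer: c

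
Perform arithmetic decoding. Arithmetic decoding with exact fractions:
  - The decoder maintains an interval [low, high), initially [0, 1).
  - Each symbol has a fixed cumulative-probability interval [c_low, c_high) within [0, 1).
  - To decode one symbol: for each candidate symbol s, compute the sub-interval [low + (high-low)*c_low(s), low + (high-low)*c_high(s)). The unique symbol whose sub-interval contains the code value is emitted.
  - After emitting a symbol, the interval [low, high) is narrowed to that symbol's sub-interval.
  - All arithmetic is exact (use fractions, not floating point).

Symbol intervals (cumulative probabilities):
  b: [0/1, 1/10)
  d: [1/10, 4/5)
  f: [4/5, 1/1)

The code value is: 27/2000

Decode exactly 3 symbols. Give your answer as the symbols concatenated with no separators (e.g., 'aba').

Step 1: interval [0/1, 1/1), width = 1/1 - 0/1 = 1/1
  'b': [0/1 + 1/1*0/1, 0/1 + 1/1*1/10) = [0/1, 1/10) <- contains code 27/2000
  'd': [0/1 + 1/1*1/10, 0/1 + 1/1*4/5) = [1/10, 4/5)
  'f': [0/1 + 1/1*4/5, 0/1 + 1/1*1/1) = [4/5, 1/1)
  emit 'b', narrow to [0/1, 1/10)
Step 2: interval [0/1, 1/10), width = 1/10 - 0/1 = 1/10
  'b': [0/1 + 1/10*0/1, 0/1 + 1/10*1/10) = [0/1, 1/100)
  'd': [0/1 + 1/10*1/10, 0/1 + 1/10*4/5) = [1/100, 2/25) <- contains code 27/2000
  'f': [0/1 + 1/10*4/5, 0/1 + 1/10*1/1) = [2/25, 1/10)
  emit 'd', narrow to [1/100, 2/25)
Step 3: interval [1/100, 2/25), width = 2/25 - 1/100 = 7/100
  'b': [1/100 + 7/100*0/1, 1/100 + 7/100*1/10) = [1/100, 17/1000) <- contains code 27/2000
  'd': [1/100 + 7/100*1/10, 1/100 + 7/100*4/5) = [17/1000, 33/500)
  'f': [1/100 + 7/100*4/5, 1/100 + 7/100*1/1) = [33/500, 2/25)
  emit 'b', narrow to [1/100, 17/1000)

Answer: bdb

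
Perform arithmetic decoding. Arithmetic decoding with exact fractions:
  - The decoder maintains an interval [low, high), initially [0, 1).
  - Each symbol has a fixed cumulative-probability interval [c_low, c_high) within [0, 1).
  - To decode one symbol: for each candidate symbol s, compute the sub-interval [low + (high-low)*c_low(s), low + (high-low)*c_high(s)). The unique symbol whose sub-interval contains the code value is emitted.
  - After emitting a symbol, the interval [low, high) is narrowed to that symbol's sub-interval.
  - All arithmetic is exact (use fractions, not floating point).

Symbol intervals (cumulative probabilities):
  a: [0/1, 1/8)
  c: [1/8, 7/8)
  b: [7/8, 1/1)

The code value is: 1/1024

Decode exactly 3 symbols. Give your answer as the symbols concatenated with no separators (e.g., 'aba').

Step 1: interval [0/1, 1/1), width = 1/1 - 0/1 = 1/1
  'a': [0/1 + 1/1*0/1, 0/1 + 1/1*1/8) = [0/1, 1/8) <- contains code 1/1024
  'c': [0/1 + 1/1*1/8, 0/1 + 1/1*7/8) = [1/8, 7/8)
  'b': [0/1 + 1/1*7/8, 0/1 + 1/1*1/1) = [7/8, 1/1)
  emit 'a', narrow to [0/1, 1/8)
Step 2: interval [0/1, 1/8), width = 1/8 - 0/1 = 1/8
  'a': [0/1 + 1/8*0/1, 0/1 + 1/8*1/8) = [0/1, 1/64) <- contains code 1/1024
  'c': [0/1 + 1/8*1/8, 0/1 + 1/8*7/8) = [1/64, 7/64)
  'b': [0/1 + 1/8*7/8, 0/1 + 1/8*1/1) = [7/64, 1/8)
  emit 'a', narrow to [0/1, 1/64)
Step 3: interval [0/1, 1/64), width = 1/64 - 0/1 = 1/64
  'a': [0/1 + 1/64*0/1, 0/1 + 1/64*1/8) = [0/1, 1/512) <- contains code 1/1024
  'c': [0/1 + 1/64*1/8, 0/1 + 1/64*7/8) = [1/512, 7/512)
  'b': [0/1 + 1/64*7/8, 0/1 + 1/64*1/1) = [7/512, 1/64)
  emit 'a', narrow to [0/1, 1/512)

Answer: aaa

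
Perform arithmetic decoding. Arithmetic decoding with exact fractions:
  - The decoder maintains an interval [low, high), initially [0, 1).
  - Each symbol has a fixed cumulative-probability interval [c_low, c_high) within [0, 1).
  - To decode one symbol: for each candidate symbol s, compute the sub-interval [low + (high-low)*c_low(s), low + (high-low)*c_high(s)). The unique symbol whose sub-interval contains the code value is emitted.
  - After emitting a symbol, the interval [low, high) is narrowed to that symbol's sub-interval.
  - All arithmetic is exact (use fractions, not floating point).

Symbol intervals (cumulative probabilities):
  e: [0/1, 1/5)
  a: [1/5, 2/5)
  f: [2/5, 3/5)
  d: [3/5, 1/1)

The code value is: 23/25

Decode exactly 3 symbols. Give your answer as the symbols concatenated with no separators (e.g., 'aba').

Step 1: interval [0/1, 1/1), width = 1/1 - 0/1 = 1/1
  'e': [0/1 + 1/1*0/1, 0/1 + 1/1*1/5) = [0/1, 1/5)
  'a': [0/1 + 1/1*1/5, 0/1 + 1/1*2/5) = [1/5, 2/5)
  'f': [0/1 + 1/1*2/5, 0/1 + 1/1*3/5) = [2/5, 3/5)
  'd': [0/1 + 1/1*3/5, 0/1 + 1/1*1/1) = [3/5, 1/1) <- contains code 23/25
  emit 'd', narrow to [3/5, 1/1)
Step 2: interval [3/5, 1/1), width = 1/1 - 3/5 = 2/5
  'e': [3/5 + 2/5*0/1, 3/5 + 2/5*1/5) = [3/5, 17/25)
  'a': [3/5 + 2/5*1/5, 3/5 + 2/5*2/5) = [17/25, 19/25)
  'f': [3/5 + 2/5*2/5, 3/5 + 2/5*3/5) = [19/25, 21/25)
  'd': [3/5 + 2/5*3/5, 3/5 + 2/5*1/1) = [21/25, 1/1) <- contains code 23/25
  emit 'd', narrow to [21/25, 1/1)
Step 3: interval [21/25, 1/1), width = 1/1 - 21/25 = 4/25
  'e': [21/25 + 4/25*0/1, 21/25 + 4/25*1/5) = [21/25, 109/125)
  'a': [21/25 + 4/25*1/5, 21/25 + 4/25*2/5) = [109/125, 113/125)
  'f': [21/25 + 4/25*2/5, 21/25 + 4/25*3/5) = [113/125, 117/125) <- contains code 23/25
  'd': [21/25 + 4/25*3/5, 21/25 + 4/25*1/1) = [117/125, 1/1)
  emit 'f', narrow to [113/125, 117/125)

Answer: ddf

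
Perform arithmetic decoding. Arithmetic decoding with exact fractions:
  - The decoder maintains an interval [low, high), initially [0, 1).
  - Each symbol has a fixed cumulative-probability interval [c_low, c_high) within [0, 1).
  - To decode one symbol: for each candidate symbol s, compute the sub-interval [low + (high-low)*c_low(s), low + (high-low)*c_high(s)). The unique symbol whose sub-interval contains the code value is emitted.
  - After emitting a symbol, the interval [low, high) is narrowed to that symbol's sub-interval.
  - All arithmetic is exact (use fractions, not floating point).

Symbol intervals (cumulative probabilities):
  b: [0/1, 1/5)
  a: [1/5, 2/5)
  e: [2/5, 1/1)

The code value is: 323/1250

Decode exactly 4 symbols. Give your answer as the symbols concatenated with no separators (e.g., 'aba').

Answer: aaeb

Derivation:
Step 1: interval [0/1, 1/1), width = 1/1 - 0/1 = 1/1
  'b': [0/1 + 1/1*0/1, 0/1 + 1/1*1/5) = [0/1, 1/5)
  'a': [0/1 + 1/1*1/5, 0/1 + 1/1*2/5) = [1/5, 2/5) <- contains code 323/1250
  'e': [0/1 + 1/1*2/5, 0/1 + 1/1*1/1) = [2/5, 1/1)
  emit 'a', narrow to [1/5, 2/5)
Step 2: interval [1/5, 2/5), width = 2/5 - 1/5 = 1/5
  'b': [1/5 + 1/5*0/1, 1/5 + 1/5*1/5) = [1/5, 6/25)
  'a': [1/5 + 1/5*1/5, 1/5 + 1/5*2/5) = [6/25, 7/25) <- contains code 323/1250
  'e': [1/5 + 1/5*2/5, 1/5 + 1/5*1/1) = [7/25, 2/5)
  emit 'a', narrow to [6/25, 7/25)
Step 3: interval [6/25, 7/25), width = 7/25 - 6/25 = 1/25
  'b': [6/25 + 1/25*0/1, 6/25 + 1/25*1/5) = [6/25, 31/125)
  'a': [6/25 + 1/25*1/5, 6/25 + 1/25*2/5) = [31/125, 32/125)
  'e': [6/25 + 1/25*2/5, 6/25 + 1/25*1/1) = [32/125, 7/25) <- contains code 323/1250
  emit 'e', narrow to [32/125, 7/25)
Step 4: interval [32/125, 7/25), width = 7/25 - 32/125 = 3/125
  'b': [32/125 + 3/125*0/1, 32/125 + 3/125*1/5) = [32/125, 163/625) <- contains code 323/1250
  'a': [32/125 + 3/125*1/5, 32/125 + 3/125*2/5) = [163/625, 166/625)
  'e': [32/125 + 3/125*2/5, 32/125 + 3/125*1/1) = [166/625, 7/25)
  emit 'b', narrow to [32/125, 163/625)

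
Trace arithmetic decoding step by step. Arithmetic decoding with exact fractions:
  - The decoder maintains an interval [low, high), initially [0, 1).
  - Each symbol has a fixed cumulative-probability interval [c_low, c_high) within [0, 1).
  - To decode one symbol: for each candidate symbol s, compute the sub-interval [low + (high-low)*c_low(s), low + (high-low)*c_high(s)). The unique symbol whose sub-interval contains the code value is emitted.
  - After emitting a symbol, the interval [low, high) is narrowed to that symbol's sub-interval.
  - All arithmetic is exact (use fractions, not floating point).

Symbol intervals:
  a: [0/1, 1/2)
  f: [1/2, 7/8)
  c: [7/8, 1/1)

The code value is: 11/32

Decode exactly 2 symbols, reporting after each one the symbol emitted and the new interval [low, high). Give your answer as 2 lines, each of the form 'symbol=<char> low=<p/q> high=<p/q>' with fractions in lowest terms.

Answer: symbol=a low=0/1 high=1/2
symbol=f low=1/4 high=7/16

Derivation:
Step 1: interval [0/1, 1/1), width = 1/1 - 0/1 = 1/1
  'a': [0/1 + 1/1*0/1, 0/1 + 1/1*1/2) = [0/1, 1/2) <- contains code 11/32
  'f': [0/1 + 1/1*1/2, 0/1 + 1/1*7/8) = [1/2, 7/8)
  'c': [0/1 + 1/1*7/8, 0/1 + 1/1*1/1) = [7/8, 1/1)
  emit 'a', narrow to [0/1, 1/2)
Step 2: interval [0/1, 1/2), width = 1/2 - 0/1 = 1/2
  'a': [0/1 + 1/2*0/1, 0/1 + 1/2*1/2) = [0/1, 1/4)
  'f': [0/1 + 1/2*1/2, 0/1 + 1/2*7/8) = [1/4, 7/16) <- contains code 11/32
  'c': [0/1 + 1/2*7/8, 0/1 + 1/2*1/1) = [7/16, 1/2)
  emit 'f', narrow to [1/4, 7/16)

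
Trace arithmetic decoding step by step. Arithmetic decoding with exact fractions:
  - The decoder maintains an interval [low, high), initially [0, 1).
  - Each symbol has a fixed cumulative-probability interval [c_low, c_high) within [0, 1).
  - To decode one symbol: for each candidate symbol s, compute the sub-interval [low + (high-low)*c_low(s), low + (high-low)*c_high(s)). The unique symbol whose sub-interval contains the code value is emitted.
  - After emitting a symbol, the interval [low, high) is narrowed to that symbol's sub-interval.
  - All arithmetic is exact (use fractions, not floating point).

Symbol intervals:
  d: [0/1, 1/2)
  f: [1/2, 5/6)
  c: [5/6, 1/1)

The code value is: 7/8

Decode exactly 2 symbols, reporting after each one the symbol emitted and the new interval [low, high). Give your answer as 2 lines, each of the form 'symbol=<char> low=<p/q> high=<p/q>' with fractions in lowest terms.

Step 1: interval [0/1, 1/1), width = 1/1 - 0/1 = 1/1
  'd': [0/1 + 1/1*0/1, 0/1 + 1/1*1/2) = [0/1, 1/2)
  'f': [0/1 + 1/1*1/2, 0/1 + 1/1*5/6) = [1/2, 5/6)
  'c': [0/1 + 1/1*5/6, 0/1 + 1/1*1/1) = [5/6, 1/1) <- contains code 7/8
  emit 'c', narrow to [5/6, 1/1)
Step 2: interval [5/6, 1/1), width = 1/1 - 5/6 = 1/6
  'd': [5/6 + 1/6*0/1, 5/6 + 1/6*1/2) = [5/6, 11/12) <- contains code 7/8
  'f': [5/6 + 1/6*1/2, 5/6 + 1/6*5/6) = [11/12, 35/36)
  'c': [5/6 + 1/6*5/6, 5/6 + 1/6*1/1) = [35/36, 1/1)
  emit 'd', narrow to [5/6, 11/12)

Answer: symbol=c low=5/6 high=1/1
symbol=d low=5/6 high=11/12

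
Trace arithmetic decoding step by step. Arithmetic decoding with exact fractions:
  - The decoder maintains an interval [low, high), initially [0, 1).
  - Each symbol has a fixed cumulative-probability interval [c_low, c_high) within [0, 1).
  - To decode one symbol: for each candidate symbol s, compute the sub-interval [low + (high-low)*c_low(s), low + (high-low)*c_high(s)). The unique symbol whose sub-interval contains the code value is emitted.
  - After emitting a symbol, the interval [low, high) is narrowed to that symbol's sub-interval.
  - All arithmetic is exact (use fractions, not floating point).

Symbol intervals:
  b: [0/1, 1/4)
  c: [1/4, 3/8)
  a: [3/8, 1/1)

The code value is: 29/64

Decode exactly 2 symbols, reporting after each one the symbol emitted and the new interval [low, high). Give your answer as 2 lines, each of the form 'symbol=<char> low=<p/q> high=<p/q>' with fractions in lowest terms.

Answer: symbol=a low=3/8 high=1/1
symbol=b low=3/8 high=17/32

Derivation:
Step 1: interval [0/1, 1/1), width = 1/1 - 0/1 = 1/1
  'b': [0/1 + 1/1*0/1, 0/1 + 1/1*1/4) = [0/1, 1/4)
  'c': [0/1 + 1/1*1/4, 0/1 + 1/1*3/8) = [1/4, 3/8)
  'a': [0/1 + 1/1*3/8, 0/1 + 1/1*1/1) = [3/8, 1/1) <- contains code 29/64
  emit 'a', narrow to [3/8, 1/1)
Step 2: interval [3/8, 1/1), width = 1/1 - 3/8 = 5/8
  'b': [3/8 + 5/8*0/1, 3/8 + 5/8*1/4) = [3/8, 17/32) <- contains code 29/64
  'c': [3/8 + 5/8*1/4, 3/8 + 5/8*3/8) = [17/32, 39/64)
  'a': [3/8 + 5/8*3/8, 3/8 + 5/8*1/1) = [39/64, 1/1)
  emit 'b', narrow to [3/8, 17/32)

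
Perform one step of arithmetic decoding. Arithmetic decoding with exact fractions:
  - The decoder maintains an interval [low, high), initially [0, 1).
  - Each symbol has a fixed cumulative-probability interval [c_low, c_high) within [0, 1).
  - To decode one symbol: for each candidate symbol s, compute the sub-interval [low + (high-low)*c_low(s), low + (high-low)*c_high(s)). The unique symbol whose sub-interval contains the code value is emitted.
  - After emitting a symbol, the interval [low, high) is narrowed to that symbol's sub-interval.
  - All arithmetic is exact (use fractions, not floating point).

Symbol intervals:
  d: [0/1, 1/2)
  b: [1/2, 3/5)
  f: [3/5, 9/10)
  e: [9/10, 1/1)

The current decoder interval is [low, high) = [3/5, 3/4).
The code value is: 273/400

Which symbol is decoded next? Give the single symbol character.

Interval width = high − low = 3/4 − 3/5 = 3/20
Scaled code = (code − low) / width = (273/400 − 3/5) / 3/20 = 11/20
  d: [0/1, 1/2) 
  b: [1/2, 3/5) ← scaled code falls here ✓
  f: [3/5, 9/10) 
  e: [9/10, 1/1) 

Answer: b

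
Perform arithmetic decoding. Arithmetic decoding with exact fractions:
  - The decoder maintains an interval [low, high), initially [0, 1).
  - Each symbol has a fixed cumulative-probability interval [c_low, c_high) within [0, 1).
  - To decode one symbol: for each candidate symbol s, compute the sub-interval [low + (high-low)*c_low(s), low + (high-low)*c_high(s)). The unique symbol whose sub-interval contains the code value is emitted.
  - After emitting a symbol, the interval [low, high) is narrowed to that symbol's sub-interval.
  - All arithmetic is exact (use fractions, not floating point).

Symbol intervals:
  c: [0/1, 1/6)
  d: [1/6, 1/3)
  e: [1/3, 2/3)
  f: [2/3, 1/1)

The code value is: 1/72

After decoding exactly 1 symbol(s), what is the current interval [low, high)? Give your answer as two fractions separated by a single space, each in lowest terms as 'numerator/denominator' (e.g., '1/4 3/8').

Step 1: interval [0/1, 1/1), width = 1/1 - 0/1 = 1/1
  'c': [0/1 + 1/1*0/1, 0/1 + 1/1*1/6) = [0/1, 1/6) <- contains code 1/72
  'd': [0/1 + 1/1*1/6, 0/1 + 1/1*1/3) = [1/6, 1/3)
  'e': [0/1 + 1/1*1/3, 0/1 + 1/1*2/3) = [1/3, 2/3)
  'f': [0/1 + 1/1*2/3, 0/1 + 1/1*1/1) = [2/3, 1/1)
  emit 'c', narrow to [0/1, 1/6)

Answer: 0/1 1/6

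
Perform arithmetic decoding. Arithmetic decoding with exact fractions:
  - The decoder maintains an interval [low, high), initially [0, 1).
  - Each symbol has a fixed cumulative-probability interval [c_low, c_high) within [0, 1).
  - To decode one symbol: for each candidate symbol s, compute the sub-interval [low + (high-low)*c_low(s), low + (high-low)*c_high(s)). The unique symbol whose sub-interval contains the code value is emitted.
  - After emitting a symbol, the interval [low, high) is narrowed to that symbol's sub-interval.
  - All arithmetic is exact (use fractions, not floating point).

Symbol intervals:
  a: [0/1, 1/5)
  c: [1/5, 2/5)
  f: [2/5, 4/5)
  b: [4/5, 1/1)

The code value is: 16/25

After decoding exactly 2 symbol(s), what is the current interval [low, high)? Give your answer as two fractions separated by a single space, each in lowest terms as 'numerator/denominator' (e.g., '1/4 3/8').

Answer: 14/25 18/25

Derivation:
Step 1: interval [0/1, 1/1), width = 1/1 - 0/1 = 1/1
  'a': [0/1 + 1/1*0/1, 0/1 + 1/1*1/5) = [0/1, 1/5)
  'c': [0/1 + 1/1*1/5, 0/1 + 1/1*2/5) = [1/5, 2/5)
  'f': [0/1 + 1/1*2/5, 0/1 + 1/1*4/5) = [2/5, 4/5) <- contains code 16/25
  'b': [0/1 + 1/1*4/5, 0/1 + 1/1*1/1) = [4/5, 1/1)
  emit 'f', narrow to [2/5, 4/5)
Step 2: interval [2/5, 4/5), width = 4/5 - 2/5 = 2/5
  'a': [2/5 + 2/5*0/1, 2/5 + 2/5*1/5) = [2/5, 12/25)
  'c': [2/5 + 2/5*1/5, 2/5 + 2/5*2/5) = [12/25, 14/25)
  'f': [2/5 + 2/5*2/5, 2/5 + 2/5*4/5) = [14/25, 18/25) <- contains code 16/25
  'b': [2/5 + 2/5*4/5, 2/5 + 2/5*1/1) = [18/25, 4/5)
  emit 'f', narrow to [14/25, 18/25)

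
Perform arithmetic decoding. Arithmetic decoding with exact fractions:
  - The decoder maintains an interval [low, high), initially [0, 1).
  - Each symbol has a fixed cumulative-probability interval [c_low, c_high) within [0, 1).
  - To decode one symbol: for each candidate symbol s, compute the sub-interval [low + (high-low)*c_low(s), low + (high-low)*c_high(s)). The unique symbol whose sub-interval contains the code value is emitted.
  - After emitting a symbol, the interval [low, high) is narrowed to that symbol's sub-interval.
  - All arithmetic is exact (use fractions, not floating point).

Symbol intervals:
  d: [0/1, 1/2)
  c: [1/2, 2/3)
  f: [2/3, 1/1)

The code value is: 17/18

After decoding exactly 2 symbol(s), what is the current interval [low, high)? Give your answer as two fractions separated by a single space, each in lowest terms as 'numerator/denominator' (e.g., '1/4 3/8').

Answer: 8/9 1/1

Derivation:
Step 1: interval [0/1, 1/1), width = 1/1 - 0/1 = 1/1
  'd': [0/1 + 1/1*0/1, 0/1 + 1/1*1/2) = [0/1, 1/2)
  'c': [0/1 + 1/1*1/2, 0/1 + 1/1*2/3) = [1/2, 2/3)
  'f': [0/1 + 1/1*2/3, 0/1 + 1/1*1/1) = [2/3, 1/1) <- contains code 17/18
  emit 'f', narrow to [2/3, 1/1)
Step 2: interval [2/3, 1/1), width = 1/1 - 2/3 = 1/3
  'd': [2/3 + 1/3*0/1, 2/3 + 1/3*1/2) = [2/3, 5/6)
  'c': [2/3 + 1/3*1/2, 2/3 + 1/3*2/3) = [5/6, 8/9)
  'f': [2/3 + 1/3*2/3, 2/3 + 1/3*1/1) = [8/9, 1/1) <- contains code 17/18
  emit 'f', narrow to [8/9, 1/1)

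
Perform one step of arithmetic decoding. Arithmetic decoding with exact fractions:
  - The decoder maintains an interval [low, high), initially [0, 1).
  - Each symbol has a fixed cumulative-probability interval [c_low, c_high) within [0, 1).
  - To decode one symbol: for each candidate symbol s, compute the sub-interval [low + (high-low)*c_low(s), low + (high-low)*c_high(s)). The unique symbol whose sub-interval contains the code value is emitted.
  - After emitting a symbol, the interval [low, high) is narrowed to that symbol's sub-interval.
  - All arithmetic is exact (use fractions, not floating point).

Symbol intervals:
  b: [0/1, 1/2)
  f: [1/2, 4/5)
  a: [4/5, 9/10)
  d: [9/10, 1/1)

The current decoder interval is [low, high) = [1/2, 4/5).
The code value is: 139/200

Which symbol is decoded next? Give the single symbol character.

Answer: f

Derivation:
Interval width = high − low = 4/5 − 1/2 = 3/10
Scaled code = (code − low) / width = (139/200 − 1/2) / 3/10 = 13/20
  b: [0/1, 1/2) 
  f: [1/2, 4/5) ← scaled code falls here ✓
  a: [4/5, 9/10) 
  d: [9/10, 1/1) 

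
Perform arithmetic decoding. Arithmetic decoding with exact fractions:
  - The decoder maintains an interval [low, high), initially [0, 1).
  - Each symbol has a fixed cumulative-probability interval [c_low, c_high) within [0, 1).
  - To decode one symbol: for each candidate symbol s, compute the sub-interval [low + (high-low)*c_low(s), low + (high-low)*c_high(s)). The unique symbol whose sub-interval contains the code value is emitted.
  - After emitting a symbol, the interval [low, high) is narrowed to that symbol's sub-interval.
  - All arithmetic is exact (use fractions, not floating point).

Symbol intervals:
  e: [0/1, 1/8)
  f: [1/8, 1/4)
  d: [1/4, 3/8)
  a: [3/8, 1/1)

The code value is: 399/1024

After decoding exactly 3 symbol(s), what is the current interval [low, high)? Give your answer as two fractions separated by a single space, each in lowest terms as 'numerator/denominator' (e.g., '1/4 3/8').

Answer: 197/512 101/256

Derivation:
Step 1: interval [0/1, 1/1), width = 1/1 - 0/1 = 1/1
  'e': [0/1 + 1/1*0/1, 0/1 + 1/1*1/8) = [0/1, 1/8)
  'f': [0/1 + 1/1*1/8, 0/1 + 1/1*1/4) = [1/8, 1/4)
  'd': [0/1 + 1/1*1/4, 0/1 + 1/1*3/8) = [1/4, 3/8)
  'a': [0/1 + 1/1*3/8, 0/1 + 1/1*1/1) = [3/8, 1/1) <- contains code 399/1024
  emit 'a', narrow to [3/8, 1/1)
Step 2: interval [3/8, 1/1), width = 1/1 - 3/8 = 5/8
  'e': [3/8 + 5/8*0/1, 3/8 + 5/8*1/8) = [3/8, 29/64) <- contains code 399/1024
  'f': [3/8 + 5/8*1/8, 3/8 + 5/8*1/4) = [29/64, 17/32)
  'd': [3/8 + 5/8*1/4, 3/8 + 5/8*3/8) = [17/32, 39/64)
  'a': [3/8 + 5/8*3/8, 3/8 + 5/8*1/1) = [39/64, 1/1)
  emit 'e', narrow to [3/8, 29/64)
Step 3: interval [3/8, 29/64), width = 29/64 - 3/8 = 5/64
  'e': [3/8 + 5/64*0/1, 3/8 + 5/64*1/8) = [3/8, 197/512)
  'f': [3/8 + 5/64*1/8, 3/8 + 5/64*1/4) = [197/512, 101/256) <- contains code 399/1024
  'd': [3/8 + 5/64*1/4, 3/8 + 5/64*3/8) = [101/256, 207/512)
  'a': [3/8 + 5/64*3/8, 3/8 + 5/64*1/1) = [207/512, 29/64)
  emit 'f', narrow to [197/512, 101/256)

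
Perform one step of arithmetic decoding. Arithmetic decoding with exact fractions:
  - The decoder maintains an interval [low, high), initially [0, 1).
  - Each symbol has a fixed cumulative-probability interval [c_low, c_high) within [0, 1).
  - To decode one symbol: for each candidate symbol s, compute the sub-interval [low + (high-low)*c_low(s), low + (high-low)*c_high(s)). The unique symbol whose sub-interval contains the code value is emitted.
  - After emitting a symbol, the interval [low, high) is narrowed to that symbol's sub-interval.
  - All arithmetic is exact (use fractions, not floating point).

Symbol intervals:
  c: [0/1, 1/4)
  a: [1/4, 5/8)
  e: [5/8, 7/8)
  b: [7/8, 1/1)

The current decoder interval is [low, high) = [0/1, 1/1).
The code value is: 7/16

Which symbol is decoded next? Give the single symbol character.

Interval width = high − low = 1/1 − 0/1 = 1/1
Scaled code = (code − low) / width = (7/16 − 0/1) / 1/1 = 7/16
  c: [0/1, 1/4) 
  a: [1/4, 5/8) ← scaled code falls here ✓
  e: [5/8, 7/8) 
  b: [7/8, 1/1) 

Answer: a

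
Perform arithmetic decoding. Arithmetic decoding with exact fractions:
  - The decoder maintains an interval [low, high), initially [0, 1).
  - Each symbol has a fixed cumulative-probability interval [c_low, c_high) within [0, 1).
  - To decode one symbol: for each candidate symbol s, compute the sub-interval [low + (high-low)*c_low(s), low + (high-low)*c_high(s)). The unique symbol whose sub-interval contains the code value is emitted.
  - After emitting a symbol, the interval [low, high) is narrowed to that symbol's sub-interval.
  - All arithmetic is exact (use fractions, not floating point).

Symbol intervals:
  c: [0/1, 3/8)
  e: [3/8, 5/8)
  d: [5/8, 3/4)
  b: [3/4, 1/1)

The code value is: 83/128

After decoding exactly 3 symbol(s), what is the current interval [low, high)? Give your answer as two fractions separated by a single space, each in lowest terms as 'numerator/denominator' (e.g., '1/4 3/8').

Answer: 329/512 335/512

Derivation:
Step 1: interval [0/1, 1/1), width = 1/1 - 0/1 = 1/1
  'c': [0/1 + 1/1*0/1, 0/1 + 1/1*3/8) = [0/1, 3/8)
  'e': [0/1 + 1/1*3/8, 0/1 + 1/1*5/8) = [3/8, 5/8)
  'd': [0/1 + 1/1*5/8, 0/1 + 1/1*3/4) = [5/8, 3/4) <- contains code 83/128
  'b': [0/1 + 1/1*3/4, 0/1 + 1/1*1/1) = [3/4, 1/1)
  emit 'd', narrow to [5/8, 3/4)
Step 2: interval [5/8, 3/4), width = 3/4 - 5/8 = 1/8
  'c': [5/8 + 1/8*0/1, 5/8 + 1/8*3/8) = [5/8, 43/64) <- contains code 83/128
  'e': [5/8 + 1/8*3/8, 5/8 + 1/8*5/8) = [43/64, 45/64)
  'd': [5/8 + 1/8*5/8, 5/8 + 1/8*3/4) = [45/64, 23/32)
  'b': [5/8 + 1/8*3/4, 5/8 + 1/8*1/1) = [23/32, 3/4)
  emit 'c', narrow to [5/8, 43/64)
Step 3: interval [5/8, 43/64), width = 43/64 - 5/8 = 3/64
  'c': [5/8 + 3/64*0/1, 5/8 + 3/64*3/8) = [5/8, 329/512)
  'e': [5/8 + 3/64*3/8, 5/8 + 3/64*5/8) = [329/512, 335/512) <- contains code 83/128
  'd': [5/8 + 3/64*5/8, 5/8 + 3/64*3/4) = [335/512, 169/256)
  'b': [5/8 + 3/64*3/4, 5/8 + 3/64*1/1) = [169/256, 43/64)
  emit 'e', narrow to [329/512, 335/512)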